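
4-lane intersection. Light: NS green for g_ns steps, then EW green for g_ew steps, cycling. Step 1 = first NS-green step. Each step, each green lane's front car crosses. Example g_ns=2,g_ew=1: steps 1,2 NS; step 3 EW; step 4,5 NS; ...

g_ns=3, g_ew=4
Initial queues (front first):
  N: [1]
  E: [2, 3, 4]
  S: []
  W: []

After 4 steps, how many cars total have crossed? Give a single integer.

Answer: 2

Derivation:
Step 1 [NS]: N:car1-GO,E:wait,S:empty,W:wait | queues: N=0 E=3 S=0 W=0
Step 2 [NS]: N:empty,E:wait,S:empty,W:wait | queues: N=0 E=3 S=0 W=0
Step 3 [NS]: N:empty,E:wait,S:empty,W:wait | queues: N=0 E=3 S=0 W=0
Step 4 [EW]: N:wait,E:car2-GO,S:wait,W:empty | queues: N=0 E=2 S=0 W=0
Cars crossed by step 4: 2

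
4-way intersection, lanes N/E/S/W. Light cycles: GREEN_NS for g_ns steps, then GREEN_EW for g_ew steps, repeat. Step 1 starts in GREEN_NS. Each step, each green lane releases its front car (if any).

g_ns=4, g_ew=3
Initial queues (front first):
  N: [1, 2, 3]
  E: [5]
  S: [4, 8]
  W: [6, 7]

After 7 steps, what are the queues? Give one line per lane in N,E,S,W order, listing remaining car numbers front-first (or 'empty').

Step 1 [NS]: N:car1-GO,E:wait,S:car4-GO,W:wait | queues: N=2 E=1 S=1 W=2
Step 2 [NS]: N:car2-GO,E:wait,S:car8-GO,W:wait | queues: N=1 E=1 S=0 W=2
Step 3 [NS]: N:car3-GO,E:wait,S:empty,W:wait | queues: N=0 E=1 S=0 W=2
Step 4 [NS]: N:empty,E:wait,S:empty,W:wait | queues: N=0 E=1 S=0 W=2
Step 5 [EW]: N:wait,E:car5-GO,S:wait,W:car6-GO | queues: N=0 E=0 S=0 W=1
Step 6 [EW]: N:wait,E:empty,S:wait,W:car7-GO | queues: N=0 E=0 S=0 W=0

N: empty
E: empty
S: empty
W: empty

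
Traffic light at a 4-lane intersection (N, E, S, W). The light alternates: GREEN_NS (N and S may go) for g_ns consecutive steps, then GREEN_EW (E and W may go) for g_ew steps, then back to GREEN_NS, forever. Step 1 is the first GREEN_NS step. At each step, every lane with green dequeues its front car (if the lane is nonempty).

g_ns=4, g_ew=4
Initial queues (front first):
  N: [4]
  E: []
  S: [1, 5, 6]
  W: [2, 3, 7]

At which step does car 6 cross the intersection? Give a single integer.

Step 1 [NS]: N:car4-GO,E:wait,S:car1-GO,W:wait | queues: N=0 E=0 S=2 W=3
Step 2 [NS]: N:empty,E:wait,S:car5-GO,W:wait | queues: N=0 E=0 S=1 W=3
Step 3 [NS]: N:empty,E:wait,S:car6-GO,W:wait | queues: N=0 E=0 S=0 W=3
Step 4 [NS]: N:empty,E:wait,S:empty,W:wait | queues: N=0 E=0 S=0 W=3
Step 5 [EW]: N:wait,E:empty,S:wait,W:car2-GO | queues: N=0 E=0 S=0 W=2
Step 6 [EW]: N:wait,E:empty,S:wait,W:car3-GO | queues: N=0 E=0 S=0 W=1
Step 7 [EW]: N:wait,E:empty,S:wait,W:car7-GO | queues: N=0 E=0 S=0 W=0
Car 6 crosses at step 3

3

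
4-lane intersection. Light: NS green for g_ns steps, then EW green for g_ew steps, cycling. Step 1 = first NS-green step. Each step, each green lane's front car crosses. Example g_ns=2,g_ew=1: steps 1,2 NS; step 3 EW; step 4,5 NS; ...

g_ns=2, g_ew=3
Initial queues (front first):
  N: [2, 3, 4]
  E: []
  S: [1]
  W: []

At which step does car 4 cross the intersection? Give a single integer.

Step 1 [NS]: N:car2-GO,E:wait,S:car1-GO,W:wait | queues: N=2 E=0 S=0 W=0
Step 2 [NS]: N:car3-GO,E:wait,S:empty,W:wait | queues: N=1 E=0 S=0 W=0
Step 3 [EW]: N:wait,E:empty,S:wait,W:empty | queues: N=1 E=0 S=0 W=0
Step 4 [EW]: N:wait,E:empty,S:wait,W:empty | queues: N=1 E=0 S=0 W=0
Step 5 [EW]: N:wait,E:empty,S:wait,W:empty | queues: N=1 E=0 S=0 W=0
Step 6 [NS]: N:car4-GO,E:wait,S:empty,W:wait | queues: N=0 E=0 S=0 W=0
Car 4 crosses at step 6

6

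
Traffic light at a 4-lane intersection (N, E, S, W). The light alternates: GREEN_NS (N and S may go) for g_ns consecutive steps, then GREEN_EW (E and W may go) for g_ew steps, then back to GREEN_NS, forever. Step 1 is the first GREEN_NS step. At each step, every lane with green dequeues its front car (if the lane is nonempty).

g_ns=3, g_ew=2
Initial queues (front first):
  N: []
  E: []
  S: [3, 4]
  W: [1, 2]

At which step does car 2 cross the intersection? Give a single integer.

Step 1 [NS]: N:empty,E:wait,S:car3-GO,W:wait | queues: N=0 E=0 S=1 W=2
Step 2 [NS]: N:empty,E:wait,S:car4-GO,W:wait | queues: N=0 E=0 S=0 W=2
Step 3 [NS]: N:empty,E:wait,S:empty,W:wait | queues: N=0 E=0 S=0 W=2
Step 4 [EW]: N:wait,E:empty,S:wait,W:car1-GO | queues: N=0 E=0 S=0 W=1
Step 5 [EW]: N:wait,E:empty,S:wait,W:car2-GO | queues: N=0 E=0 S=0 W=0
Car 2 crosses at step 5

5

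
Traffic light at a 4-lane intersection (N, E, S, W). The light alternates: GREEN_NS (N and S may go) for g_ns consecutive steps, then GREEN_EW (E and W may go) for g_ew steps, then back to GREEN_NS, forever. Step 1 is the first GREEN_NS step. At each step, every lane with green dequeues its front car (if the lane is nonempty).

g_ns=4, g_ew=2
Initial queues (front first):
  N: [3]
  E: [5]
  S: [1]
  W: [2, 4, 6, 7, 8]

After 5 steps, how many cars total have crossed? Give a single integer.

Answer: 4

Derivation:
Step 1 [NS]: N:car3-GO,E:wait,S:car1-GO,W:wait | queues: N=0 E=1 S=0 W=5
Step 2 [NS]: N:empty,E:wait,S:empty,W:wait | queues: N=0 E=1 S=0 W=5
Step 3 [NS]: N:empty,E:wait,S:empty,W:wait | queues: N=0 E=1 S=0 W=5
Step 4 [NS]: N:empty,E:wait,S:empty,W:wait | queues: N=0 E=1 S=0 W=5
Step 5 [EW]: N:wait,E:car5-GO,S:wait,W:car2-GO | queues: N=0 E=0 S=0 W=4
Cars crossed by step 5: 4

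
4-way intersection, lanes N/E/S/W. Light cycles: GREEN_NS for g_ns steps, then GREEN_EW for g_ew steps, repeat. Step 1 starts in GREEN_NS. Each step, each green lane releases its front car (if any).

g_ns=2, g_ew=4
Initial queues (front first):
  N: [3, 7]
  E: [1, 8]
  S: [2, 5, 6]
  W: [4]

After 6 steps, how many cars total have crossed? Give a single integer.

Answer: 7

Derivation:
Step 1 [NS]: N:car3-GO,E:wait,S:car2-GO,W:wait | queues: N=1 E=2 S=2 W=1
Step 2 [NS]: N:car7-GO,E:wait,S:car5-GO,W:wait | queues: N=0 E=2 S=1 W=1
Step 3 [EW]: N:wait,E:car1-GO,S:wait,W:car4-GO | queues: N=0 E=1 S=1 W=0
Step 4 [EW]: N:wait,E:car8-GO,S:wait,W:empty | queues: N=0 E=0 S=1 W=0
Step 5 [EW]: N:wait,E:empty,S:wait,W:empty | queues: N=0 E=0 S=1 W=0
Step 6 [EW]: N:wait,E:empty,S:wait,W:empty | queues: N=0 E=0 S=1 W=0
Cars crossed by step 6: 7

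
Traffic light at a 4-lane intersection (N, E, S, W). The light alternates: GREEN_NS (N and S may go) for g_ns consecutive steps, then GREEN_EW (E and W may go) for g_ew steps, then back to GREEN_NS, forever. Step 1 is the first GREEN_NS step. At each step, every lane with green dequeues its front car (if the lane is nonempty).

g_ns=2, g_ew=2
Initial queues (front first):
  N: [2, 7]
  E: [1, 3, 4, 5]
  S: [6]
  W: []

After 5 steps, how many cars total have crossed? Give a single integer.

Answer: 5

Derivation:
Step 1 [NS]: N:car2-GO,E:wait,S:car6-GO,W:wait | queues: N=1 E=4 S=0 W=0
Step 2 [NS]: N:car7-GO,E:wait,S:empty,W:wait | queues: N=0 E=4 S=0 W=0
Step 3 [EW]: N:wait,E:car1-GO,S:wait,W:empty | queues: N=0 E=3 S=0 W=0
Step 4 [EW]: N:wait,E:car3-GO,S:wait,W:empty | queues: N=0 E=2 S=0 W=0
Step 5 [NS]: N:empty,E:wait,S:empty,W:wait | queues: N=0 E=2 S=0 W=0
Cars crossed by step 5: 5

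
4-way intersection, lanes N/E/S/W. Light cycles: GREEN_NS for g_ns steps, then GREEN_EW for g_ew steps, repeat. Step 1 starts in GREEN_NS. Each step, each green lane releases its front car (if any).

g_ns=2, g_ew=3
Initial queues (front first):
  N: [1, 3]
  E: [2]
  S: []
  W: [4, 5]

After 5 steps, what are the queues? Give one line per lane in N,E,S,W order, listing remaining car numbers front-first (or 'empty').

Step 1 [NS]: N:car1-GO,E:wait,S:empty,W:wait | queues: N=1 E=1 S=0 W=2
Step 2 [NS]: N:car3-GO,E:wait,S:empty,W:wait | queues: N=0 E=1 S=0 W=2
Step 3 [EW]: N:wait,E:car2-GO,S:wait,W:car4-GO | queues: N=0 E=0 S=0 W=1
Step 4 [EW]: N:wait,E:empty,S:wait,W:car5-GO | queues: N=0 E=0 S=0 W=0

N: empty
E: empty
S: empty
W: empty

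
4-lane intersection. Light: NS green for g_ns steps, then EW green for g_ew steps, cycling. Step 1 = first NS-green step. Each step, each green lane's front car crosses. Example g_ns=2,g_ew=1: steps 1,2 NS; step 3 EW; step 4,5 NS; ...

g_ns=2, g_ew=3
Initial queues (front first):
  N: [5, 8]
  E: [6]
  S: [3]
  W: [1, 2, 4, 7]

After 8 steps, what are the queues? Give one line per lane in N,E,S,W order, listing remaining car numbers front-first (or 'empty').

Step 1 [NS]: N:car5-GO,E:wait,S:car3-GO,W:wait | queues: N=1 E=1 S=0 W=4
Step 2 [NS]: N:car8-GO,E:wait,S:empty,W:wait | queues: N=0 E=1 S=0 W=4
Step 3 [EW]: N:wait,E:car6-GO,S:wait,W:car1-GO | queues: N=0 E=0 S=0 W=3
Step 4 [EW]: N:wait,E:empty,S:wait,W:car2-GO | queues: N=0 E=0 S=0 W=2
Step 5 [EW]: N:wait,E:empty,S:wait,W:car4-GO | queues: N=0 E=0 S=0 W=1
Step 6 [NS]: N:empty,E:wait,S:empty,W:wait | queues: N=0 E=0 S=0 W=1
Step 7 [NS]: N:empty,E:wait,S:empty,W:wait | queues: N=0 E=0 S=0 W=1
Step 8 [EW]: N:wait,E:empty,S:wait,W:car7-GO | queues: N=0 E=0 S=0 W=0

N: empty
E: empty
S: empty
W: empty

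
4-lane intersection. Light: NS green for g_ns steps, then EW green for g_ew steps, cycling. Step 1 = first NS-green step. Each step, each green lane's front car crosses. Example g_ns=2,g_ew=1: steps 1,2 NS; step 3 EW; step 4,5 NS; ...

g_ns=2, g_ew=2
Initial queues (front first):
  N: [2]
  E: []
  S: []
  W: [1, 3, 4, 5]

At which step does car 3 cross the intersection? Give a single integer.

Step 1 [NS]: N:car2-GO,E:wait,S:empty,W:wait | queues: N=0 E=0 S=0 W=4
Step 2 [NS]: N:empty,E:wait,S:empty,W:wait | queues: N=0 E=0 S=0 W=4
Step 3 [EW]: N:wait,E:empty,S:wait,W:car1-GO | queues: N=0 E=0 S=0 W=3
Step 4 [EW]: N:wait,E:empty,S:wait,W:car3-GO | queues: N=0 E=0 S=0 W=2
Step 5 [NS]: N:empty,E:wait,S:empty,W:wait | queues: N=0 E=0 S=0 W=2
Step 6 [NS]: N:empty,E:wait,S:empty,W:wait | queues: N=0 E=0 S=0 W=2
Step 7 [EW]: N:wait,E:empty,S:wait,W:car4-GO | queues: N=0 E=0 S=0 W=1
Step 8 [EW]: N:wait,E:empty,S:wait,W:car5-GO | queues: N=0 E=0 S=0 W=0
Car 3 crosses at step 4

4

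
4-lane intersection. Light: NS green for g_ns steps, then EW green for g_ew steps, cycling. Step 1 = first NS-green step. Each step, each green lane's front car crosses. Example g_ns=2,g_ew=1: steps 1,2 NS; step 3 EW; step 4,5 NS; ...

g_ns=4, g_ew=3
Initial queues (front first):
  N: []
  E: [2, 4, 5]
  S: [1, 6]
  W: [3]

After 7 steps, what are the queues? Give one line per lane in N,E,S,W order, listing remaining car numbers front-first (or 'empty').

Step 1 [NS]: N:empty,E:wait,S:car1-GO,W:wait | queues: N=0 E=3 S=1 W=1
Step 2 [NS]: N:empty,E:wait,S:car6-GO,W:wait | queues: N=0 E=3 S=0 W=1
Step 3 [NS]: N:empty,E:wait,S:empty,W:wait | queues: N=0 E=3 S=0 W=1
Step 4 [NS]: N:empty,E:wait,S:empty,W:wait | queues: N=0 E=3 S=0 W=1
Step 5 [EW]: N:wait,E:car2-GO,S:wait,W:car3-GO | queues: N=0 E=2 S=0 W=0
Step 6 [EW]: N:wait,E:car4-GO,S:wait,W:empty | queues: N=0 E=1 S=0 W=0
Step 7 [EW]: N:wait,E:car5-GO,S:wait,W:empty | queues: N=0 E=0 S=0 W=0

N: empty
E: empty
S: empty
W: empty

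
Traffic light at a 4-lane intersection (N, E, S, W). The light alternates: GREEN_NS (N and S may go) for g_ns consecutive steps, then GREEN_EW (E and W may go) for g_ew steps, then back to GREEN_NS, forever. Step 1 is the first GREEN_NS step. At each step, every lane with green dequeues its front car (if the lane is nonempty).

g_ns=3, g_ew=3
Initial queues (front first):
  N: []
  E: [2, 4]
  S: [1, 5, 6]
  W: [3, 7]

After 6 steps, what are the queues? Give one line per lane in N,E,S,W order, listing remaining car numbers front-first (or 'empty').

Step 1 [NS]: N:empty,E:wait,S:car1-GO,W:wait | queues: N=0 E=2 S=2 W=2
Step 2 [NS]: N:empty,E:wait,S:car5-GO,W:wait | queues: N=0 E=2 S=1 W=2
Step 3 [NS]: N:empty,E:wait,S:car6-GO,W:wait | queues: N=0 E=2 S=0 W=2
Step 4 [EW]: N:wait,E:car2-GO,S:wait,W:car3-GO | queues: N=0 E=1 S=0 W=1
Step 5 [EW]: N:wait,E:car4-GO,S:wait,W:car7-GO | queues: N=0 E=0 S=0 W=0

N: empty
E: empty
S: empty
W: empty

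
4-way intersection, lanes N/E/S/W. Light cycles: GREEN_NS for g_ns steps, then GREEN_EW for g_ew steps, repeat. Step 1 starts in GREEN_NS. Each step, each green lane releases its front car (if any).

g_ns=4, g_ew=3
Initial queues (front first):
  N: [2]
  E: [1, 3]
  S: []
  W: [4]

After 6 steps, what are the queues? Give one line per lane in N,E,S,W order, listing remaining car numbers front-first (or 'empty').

Step 1 [NS]: N:car2-GO,E:wait,S:empty,W:wait | queues: N=0 E=2 S=0 W=1
Step 2 [NS]: N:empty,E:wait,S:empty,W:wait | queues: N=0 E=2 S=0 W=1
Step 3 [NS]: N:empty,E:wait,S:empty,W:wait | queues: N=0 E=2 S=0 W=1
Step 4 [NS]: N:empty,E:wait,S:empty,W:wait | queues: N=0 E=2 S=0 W=1
Step 5 [EW]: N:wait,E:car1-GO,S:wait,W:car4-GO | queues: N=0 E=1 S=0 W=0
Step 6 [EW]: N:wait,E:car3-GO,S:wait,W:empty | queues: N=0 E=0 S=0 W=0

N: empty
E: empty
S: empty
W: empty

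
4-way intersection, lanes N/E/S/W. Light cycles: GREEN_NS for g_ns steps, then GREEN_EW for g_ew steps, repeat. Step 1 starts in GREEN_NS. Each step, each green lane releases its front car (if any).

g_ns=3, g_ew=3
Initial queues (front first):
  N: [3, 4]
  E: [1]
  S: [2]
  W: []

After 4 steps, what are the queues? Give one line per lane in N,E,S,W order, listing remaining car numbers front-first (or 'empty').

Step 1 [NS]: N:car3-GO,E:wait,S:car2-GO,W:wait | queues: N=1 E=1 S=0 W=0
Step 2 [NS]: N:car4-GO,E:wait,S:empty,W:wait | queues: N=0 E=1 S=0 W=0
Step 3 [NS]: N:empty,E:wait,S:empty,W:wait | queues: N=0 E=1 S=0 W=0
Step 4 [EW]: N:wait,E:car1-GO,S:wait,W:empty | queues: N=0 E=0 S=0 W=0

N: empty
E: empty
S: empty
W: empty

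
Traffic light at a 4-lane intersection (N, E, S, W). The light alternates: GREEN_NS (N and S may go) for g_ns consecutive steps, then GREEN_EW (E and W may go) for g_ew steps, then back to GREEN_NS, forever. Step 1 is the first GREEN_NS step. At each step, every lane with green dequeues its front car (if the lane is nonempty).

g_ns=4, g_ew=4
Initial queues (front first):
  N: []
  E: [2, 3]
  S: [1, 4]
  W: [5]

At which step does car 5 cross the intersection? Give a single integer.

Step 1 [NS]: N:empty,E:wait,S:car1-GO,W:wait | queues: N=0 E=2 S=1 W=1
Step 2 [NS]: N:empty,E:wait,S:car4-GO,W:wait | queues: N=0 E=2 S=0 W=1
Step 3 [NS]: N:empty,E:wait,S:empty,W:wait | queues: N=0 E=2 S=0 W=1
Step 4 [NS]: N:empty,E:wait,S:empty,W:wait | queues: N=0 E=2 S=0 W=1
Step 5 [EW]: N:wait,E:car2-GO,S:wait,W:car5-GO | queues: N=0 E=1 S=0 W=0
Step 6 [EW]: N:wait,E:car3-GO,S:wait,W:empty | queues: N=0 E=0 S=0 W=0
Car 5 crosses at step 5

5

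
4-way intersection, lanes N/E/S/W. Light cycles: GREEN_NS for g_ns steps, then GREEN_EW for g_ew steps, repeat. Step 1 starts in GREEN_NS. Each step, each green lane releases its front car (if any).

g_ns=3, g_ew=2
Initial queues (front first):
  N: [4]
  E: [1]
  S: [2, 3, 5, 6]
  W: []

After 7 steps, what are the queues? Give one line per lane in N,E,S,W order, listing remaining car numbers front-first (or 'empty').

Step 1 [NS]: N:car4-GO,E:wait,S:car2-GO,W:wait | queues: N=0 E=1 S=3 W=0
Step 2 [NS]: N:empty,E:wait,S:car3-GO,W:wait | queues: N=0 E=1 S=2 W=0
Step 3 [NS]: N:empty,E:wait,S:car5-GO,W:wait | queues: N=0 E=1 S=1 W=0
Step 4 [EW]: N:wait,E:car1-GO,S:wait,W:empty | queues: N=0 E=0 S=1 W=0
Step 5 [EW]: N:wait,E:empty,S:wait,W:empty | queues: N=0 E=0 S=1 W=0
Step 6 [NS]: N:empty,E:wait,S:car6-GO,W:wait | queues: N=0 E=0 S=0 W=0

N: empty
E: empty
S: empty
W: empty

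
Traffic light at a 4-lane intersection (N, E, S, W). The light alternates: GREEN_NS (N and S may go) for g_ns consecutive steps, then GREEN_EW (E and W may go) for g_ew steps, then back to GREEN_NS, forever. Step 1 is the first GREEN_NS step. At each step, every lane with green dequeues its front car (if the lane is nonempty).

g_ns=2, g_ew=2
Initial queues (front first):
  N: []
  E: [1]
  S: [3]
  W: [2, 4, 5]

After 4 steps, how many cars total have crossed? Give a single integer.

Step 1 [NS]: N:empty,E:wait,S:car3-GO,W:wait | queues: N=0 E=1 S=0 W=3
Step 2 [NS]: N:empty,E:wait,S:empty,W:wait | queues: N=0 E=1 S=0 W=3
Step 3 [EW]: N:wait,E:car1-GO,S:wait,W:car2-GO | queues: N=0 E=0 S=0 W=2
Step 4 [EW]: N:wait,E:empty,S:wait,W:car4-GO | queues: N=0 E=0 S=0 W=1
Cars crossed by step 4: 4

Answer: 4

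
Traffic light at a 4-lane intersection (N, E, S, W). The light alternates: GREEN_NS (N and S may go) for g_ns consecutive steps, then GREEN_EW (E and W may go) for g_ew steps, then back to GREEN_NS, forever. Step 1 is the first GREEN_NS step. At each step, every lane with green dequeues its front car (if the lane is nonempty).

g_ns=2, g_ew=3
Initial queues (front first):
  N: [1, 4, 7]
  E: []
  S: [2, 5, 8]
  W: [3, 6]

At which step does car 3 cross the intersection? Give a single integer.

Step 1 [NS]: N:car1-GO,E:wait,S:car2-GO,W:wait | queues: N=2 E=0 S=2 W=2
Step 2 [NS]: N:car4-GO,E:wait,S:car5-GO,W:wait | queues: N=1 E=0 S=1 W=2
Step 3 [EW]: N:wait,E:empty,S:wait,W:car3-GO | queues: N=1 E=0 S=1 W=1
Step 4 [EW]: N:wait,E:empty,S:wait,W:car6-GO | queues: N=1 E=0 S=1 W=0
Step 5 [EW]: N:wait,E:empty,S:wait,W:empty | queues: N=1 E=0 S=1 W=0
Step 6 [NS]: N:car7-GO,E:wait,S:car8-GO,W:wait | queues: N=0 E=0 S=0 W=0
Car 3 crosses at step 3

3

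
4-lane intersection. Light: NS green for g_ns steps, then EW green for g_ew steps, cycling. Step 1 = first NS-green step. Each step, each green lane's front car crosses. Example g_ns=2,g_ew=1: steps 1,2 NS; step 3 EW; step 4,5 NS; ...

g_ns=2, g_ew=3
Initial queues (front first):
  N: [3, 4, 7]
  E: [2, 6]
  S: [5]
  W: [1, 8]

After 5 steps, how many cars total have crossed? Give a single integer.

Answer: 7

Derivation:
Step 1 [NS]: N:car3-GO,E:wait,S:car5-GO,W:wait | queues: N=2 E=2 S=0 W=2
Step 2 [NS]: N:car4-GO,E:wait,S:empty,W:wait | queues: N=1 E=2 S=0 W=2
Step 3 [EW]: N:wait,E:car2-GO,S:wait,W:car1-GO | queues: N=1 E=1 S=0 W=1
Step 4 [EW]: N:wait,E:car6-GO,S:wait,W:car8-GO | queues: N=1 E=0 S=0 W=0
Step 5 [EW]: N:wait,E:empty,S:wait,W:empty | queues: N=1 E=0 S=0 W=0
Cars crossed by step 5: 7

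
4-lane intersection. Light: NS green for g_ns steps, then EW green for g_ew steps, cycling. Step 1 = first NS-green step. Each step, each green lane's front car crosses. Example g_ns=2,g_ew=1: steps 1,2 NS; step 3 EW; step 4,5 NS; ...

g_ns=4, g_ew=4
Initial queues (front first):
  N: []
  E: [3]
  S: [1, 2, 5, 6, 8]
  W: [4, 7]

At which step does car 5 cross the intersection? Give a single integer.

Step 1 [NS]: N:empty,E:wait,S:car1-GO,W:wait | queues: N=0 E=1 S=4 W=2
Step 2 [NS]: N:empty,E:wait,S:car2-GO,W:wait | queues: N=0 E=1 S=3 W=2
Step 3 [NS]: N:empty,E:wait,S:car5-GO,W:wait | queues: N=0 E=1 S=2 W=2
Step 4 [NS]: N:empty,E:wait,S:car6-GO,W:wait | queues: N=0 E=1 S=1 W=2
Step 5 [EW]: N:wait,E:car3-GO,S:wait,W:car4-GO | queues: N=0 E=0 S=1 W=1
Step 6 [EW]: N:wait,E:empty,S:wait,W:car7-GO | queues: N=0 E=0 S=1 W=0
Step 7 [EW]: N:wait,E:empty,S:wait,W:empty | queues: N=0 E=0 S=1 W=0
Step 8 [EW]: N:wait,E:empty,S:wait,W:empty | queues: N=0 E=0 S=1 W=0
Step 9 [NS]: N:empty,E:wait,S:car8-GO,W:wait | queues: N=0 E=0 S=0 W=0
Car 5 crosses at step 3

3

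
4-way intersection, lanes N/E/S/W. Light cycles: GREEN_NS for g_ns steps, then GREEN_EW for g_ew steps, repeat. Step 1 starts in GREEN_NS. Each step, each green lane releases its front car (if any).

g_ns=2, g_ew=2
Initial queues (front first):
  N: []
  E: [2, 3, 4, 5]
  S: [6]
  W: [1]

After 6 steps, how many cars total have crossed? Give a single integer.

Answer: 4

Derivation:
Step 1 [NS]: N:empty,E:wait,S:car6-GO,W:wait | queues: N=0 E=4 S=0 W=1
Step 2 [NS]: N:empty,E:wait,S:empty,W:wait | queues: N=0 E=4 S=0 W=1
Step 3 [EW]: N:wait,E:car2-GO,S:wait,W:car1-GO | queues: N=0 E=3 S=0 W=0
Step 4 [EW]: N:wait,E:car3-GO,S:wait,W:empty | queues: N=0 E=2 S=0 W=0
Step 5 [NS]: N:empty,E:wait,S:empty,W:wait | queues: N=0 E=2 S=0 W=0
Step 6 [NS]: N:empty,E:wait,S:empty,W:wait | queues: N=0 E=2 S=0 W=0
Cars crossed by step 6: 4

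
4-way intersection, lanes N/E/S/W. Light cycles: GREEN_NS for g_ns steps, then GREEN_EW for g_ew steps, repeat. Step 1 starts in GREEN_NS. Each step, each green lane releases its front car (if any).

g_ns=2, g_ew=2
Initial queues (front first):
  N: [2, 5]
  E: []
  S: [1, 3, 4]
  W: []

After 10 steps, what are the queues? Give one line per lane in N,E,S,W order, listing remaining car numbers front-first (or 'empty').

Step 1 [NS]: N:car2-GO,E:wait,S:car1-GO,W:wait | queues: N=1 E=0 S=2 W=0
Step 2 [NS]: N:car5-GO,E:wait,S:car3-GO,W:wait | queues: N=0 E=0 S=1 W=0
Step 3 [EW]: N:wait,E:empty,S:wait,W:empty | queues: N=0 E=0 S=1 W=0
Step 4 [EW]: N:wait,E:empty,S:wait,W:empty | queues: N=0 E=0 S=1 W=0
Step 5 [NS]: N:empty,E:wait,S:car4-GO,W:wait | queues: N=0 E=0 S=0 W=0

N: empty
E: empty
S: empty
W: empty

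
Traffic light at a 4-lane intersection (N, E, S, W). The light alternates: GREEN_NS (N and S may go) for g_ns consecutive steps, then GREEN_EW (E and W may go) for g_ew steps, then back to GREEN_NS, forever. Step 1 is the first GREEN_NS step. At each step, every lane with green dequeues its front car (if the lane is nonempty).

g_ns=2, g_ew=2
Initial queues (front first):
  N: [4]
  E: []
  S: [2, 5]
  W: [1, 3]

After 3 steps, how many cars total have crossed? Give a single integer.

Step 1 [NS]: N:car4-GO,E:wait,S:car2-GO,W:wait | queues: N=0 E=0 S=1 W=2
Step 2 [NS]: N:empty,E:wait,S:car5-GO,W:wait | queues: N=0 E=0 S=0 W=2
Step 3 [EW]: N:wait,E:empty,S:wait,W:car1-GO | queues: N=0 E=0 S=0 W=1
Cars crossed by step 3: 4

Answer: 4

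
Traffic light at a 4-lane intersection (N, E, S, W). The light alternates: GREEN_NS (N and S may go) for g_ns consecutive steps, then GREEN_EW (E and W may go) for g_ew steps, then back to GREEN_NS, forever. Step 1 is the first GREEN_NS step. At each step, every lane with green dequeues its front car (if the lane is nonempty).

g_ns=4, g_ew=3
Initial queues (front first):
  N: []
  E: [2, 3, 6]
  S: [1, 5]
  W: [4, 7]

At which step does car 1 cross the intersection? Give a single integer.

Step 1 [NS]: N:empty,E:wait,S:car1-GO,W:wait | queues: N=0 E=3 S=1 W=2
Step 2 [NS]: N:empty,E:wait,S:car5-GO,W:wait | queues: N=0 E=3 S=0 W=2
Step 3 [NS]: N:empty,E:wait,S:empty,W:wait | queues: N=0 E=3 S=0 W=2
Step 4 [NS]: N:empty,E:wait,S:empty,W:wait | queues: N=0 E=3 S=0 W=2
Step 5 [EW]: N:wait,E:car2-GO,S:wait,W:car4-GO | queues: N=0 E=2 S=0 W=1
Step 6 [EW]: N:wait,E:car3-GO,S:wait,W:car7-GO | queues: N=0 E=1 S=0 W=0
Step 7 [EW]: N:wait,E:car6-GO,S:wait,W:empty | queues: N=0 E=0 S=0 W=0
Car 1 crosses at step 1

1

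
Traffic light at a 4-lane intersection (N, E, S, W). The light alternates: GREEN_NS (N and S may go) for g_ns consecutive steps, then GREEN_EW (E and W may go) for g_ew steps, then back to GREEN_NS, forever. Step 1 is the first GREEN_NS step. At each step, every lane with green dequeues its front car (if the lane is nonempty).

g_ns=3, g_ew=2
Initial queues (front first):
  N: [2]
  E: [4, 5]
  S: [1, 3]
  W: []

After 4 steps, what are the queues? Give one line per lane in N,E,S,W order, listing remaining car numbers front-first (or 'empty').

Step 1 [NS]: N:car2-GO,E:wait,S:car1-GO,W:wait | queues: N=0 E=2 S=1 W=0
Step 2 [NS]: N:empty,E:wait,S:car3-GO,W:wait | queues: N=0 E=2 S=0 W=0
Step 3 [NS]: N:empty,E:wait,S:empty,W:wait | queues: N=0 E=2 S=0 W=0
Step 4 [EW]: N:wait,E:car4-GO,S:wait,W:empty | queues: N=0 E=1 S=0 W=0

N: empty
E: 5
S: empty
W: empty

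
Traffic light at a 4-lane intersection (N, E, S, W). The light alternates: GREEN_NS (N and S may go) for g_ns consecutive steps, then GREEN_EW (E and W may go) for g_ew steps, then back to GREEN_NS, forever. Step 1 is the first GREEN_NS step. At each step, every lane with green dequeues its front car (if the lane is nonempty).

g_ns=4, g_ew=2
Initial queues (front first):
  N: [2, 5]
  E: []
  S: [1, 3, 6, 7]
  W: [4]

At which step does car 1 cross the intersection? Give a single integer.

Step 1 [NS]: N:car2-GO,E:wait,S:car1-GO,W:wait | queues: N=1 E=0 S=3 W=1
Step 2 [NS]: N:car5-GO,E:wait,S:car3-GO,W:wait | queues: N=0 E=0 S=2 W=1
Step 3 [NS]: N:empty,E:wait,S:car6-GO,W:wait | queues: N=0 E=0 S=1 W=1
Step 4 [NS]: N:empty,E:wait,S:car7-GO,W:wait | queues: N=0 E=0 S=0 W=1
Step 5 [EW]: N:wait,E:empty,S:wait,W:car4-GO | queues: N=0 E=0 S=0 W=0
Car 1 crosses at step 1

1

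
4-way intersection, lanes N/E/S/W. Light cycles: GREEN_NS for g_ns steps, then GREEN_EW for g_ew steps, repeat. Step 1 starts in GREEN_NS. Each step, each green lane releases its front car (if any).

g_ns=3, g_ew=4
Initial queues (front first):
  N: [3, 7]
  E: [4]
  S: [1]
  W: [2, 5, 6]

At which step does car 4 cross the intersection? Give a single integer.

Step 1 [NS]: N:car3-GO,E:wait,S:car1-GO,W:wait | queues: N=1 E=1 S=0 W=3
Step 2 [NS]: N:car7-GO,E:wait,S:empty,W:wait | queues: N=0 E=1 S=0 W=3
Step 3 [NS]: N:empty,E:wait,S:empty,W:wait | queues: N=0 E=1 S=0 W=3
Step 4 [EW]: N:wait,E:car4-GO,S:wait,W:car2-GO | queues: N=0 E=0 S=0 W=2
Step 5 [EW]: N:wait,E:empty,S:wait,W:car5-GO | queues: N=0 E=0 S=0 W=1
Step 6 [EW]: N:wait,E:empty,S:wait,W:car6-GO | queues: N=0 E=0 S=0 W=0
Car 4 crosses at step 4

4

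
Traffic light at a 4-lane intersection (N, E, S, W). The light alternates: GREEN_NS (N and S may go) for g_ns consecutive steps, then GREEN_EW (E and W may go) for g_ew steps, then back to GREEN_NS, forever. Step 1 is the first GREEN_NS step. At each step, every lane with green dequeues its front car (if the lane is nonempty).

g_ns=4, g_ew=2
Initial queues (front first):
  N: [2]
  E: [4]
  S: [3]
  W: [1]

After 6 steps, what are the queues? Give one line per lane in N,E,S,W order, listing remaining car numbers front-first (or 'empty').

Step 1 [NS]: N:car2-GO,E:wait,S:car3-GO,W:wait | queues: N=0 E=1 S=0 W=1
Step 2 [NS]: N:empty,E:wait,S:empty,W:wait | queues: N=0 E=1 S=0 W=1
Step 3 [NS]: N:empty,E:wait,S:empty,W:wait | queues: N=0 E=1 S=0 W=1
Step 4 [NS]: N:empty,E:wait,S:empty,W:wait | queues: N=0 E=1 S=0 W=1
Step 5 [EW]: N:wait,E:car4-GO,S:wait,W:car1-GO | queues: N=0 E=0 S=0 W=0

N: empty
E: empty
S: empty
W: empty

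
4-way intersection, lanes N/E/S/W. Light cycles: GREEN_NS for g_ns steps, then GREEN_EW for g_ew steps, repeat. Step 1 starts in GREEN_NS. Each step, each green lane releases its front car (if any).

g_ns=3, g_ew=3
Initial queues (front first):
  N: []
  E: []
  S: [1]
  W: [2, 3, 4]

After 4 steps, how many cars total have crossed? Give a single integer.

Step 1 [NS]: N:empty,E:wait,S:car1-GO,W:wait | queues: N=0 E=0 S=0 W=3
Step 2 [NS]: N:empty,E:wait,S:empty,W:wait | queues: N=0 E=0 S=0 W=3
Step 3 [NS]: N:empty,E:wait,S:empty,W:wait | queues: N=0 E=0 S=0 W=3
Step 4 [EW]: N:wait,E:empty,S:wait,W:car2-GO | queues: N=0 E=0 S=0 W=2
Cars crossed by step 4: 2

Answer: 2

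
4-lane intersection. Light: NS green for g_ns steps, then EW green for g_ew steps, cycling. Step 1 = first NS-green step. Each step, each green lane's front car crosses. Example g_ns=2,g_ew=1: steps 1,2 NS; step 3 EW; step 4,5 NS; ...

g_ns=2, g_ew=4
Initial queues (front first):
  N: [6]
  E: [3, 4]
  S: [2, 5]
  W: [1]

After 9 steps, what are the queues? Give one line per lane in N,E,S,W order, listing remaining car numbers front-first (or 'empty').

Step 1 [NS]: N:car6-GO,E:wait,S:car2-GO,W:wait | queues: N=0 E=2 S=1 W=1
Step 2 [NS]: N:empty,E:wait,S:car5-GO,W:wait | queues: N=0 E=2 S=0 W=1
Step 3 [EW]: N:wait,E:car3-GO,S:wait,W:car1-GO | queues: N=0 E=1 S=0 W=0
Step 4 [EW]: N:wait,E:car4-GO,S:wait,W:empty | queues: N=0 E=0 S=0 W=0

N: empty
E: empty
S: empty
W: empty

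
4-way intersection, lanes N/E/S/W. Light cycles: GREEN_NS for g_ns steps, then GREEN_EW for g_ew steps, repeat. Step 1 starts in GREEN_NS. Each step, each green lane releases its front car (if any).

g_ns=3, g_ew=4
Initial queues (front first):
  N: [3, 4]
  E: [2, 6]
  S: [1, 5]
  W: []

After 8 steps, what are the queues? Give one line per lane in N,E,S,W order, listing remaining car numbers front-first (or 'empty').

Step 1 [NS]: N:car3-GO,E:wait,S:car1-GO,W:wait | queues: N=1 E=2 S=1 W=0
Step 2 [NS]: N:car4-GO,E:wait,S:car5-GO,W:wait | queues: N=0 E=2 S=0 W=0
Step 3 [NS]: N:empty,E:wait,S:empty,W:wait | queues: N=0 E=2 S=0 W=0
Step 4 [EW]: N:wait,E:car2-GO,S:wait,W:empty | queues: N=0 E=1 S=0 W=0
Step 5 [EW]: N:wait,E:car6-GO,S:wait,W:empty | queues: N=0 E=0 S=0 W=0

N: empty
E: empty
S: empty
W: empty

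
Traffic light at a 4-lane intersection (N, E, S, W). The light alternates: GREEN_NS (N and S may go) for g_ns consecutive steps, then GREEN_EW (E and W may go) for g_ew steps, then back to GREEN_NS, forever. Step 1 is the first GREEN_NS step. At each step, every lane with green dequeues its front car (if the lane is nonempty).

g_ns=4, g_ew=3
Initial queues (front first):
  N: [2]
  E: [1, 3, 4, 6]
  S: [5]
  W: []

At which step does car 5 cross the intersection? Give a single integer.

Step 1 [NS]: N:car2-GO,E:wait,S:car5-GO,W:wait | queues: N=0 E=4 S=0 W=0
Step 2 [NS]: N:empty,E:wait,S:empty,W:wait | queues: N=0 E=4 S=0 W=0
Step 3 [NS]: N:empty,E:wait,S:empty,W:wait | queues: N=0 E=4 S=0 W=0
Step 4 [NS]: N:empty,E:wait,S:empty,W:wait | queues: N=0 E=4 S=0 W=0
Step 5 [EW]: N:wait,E:car1-GO,S:wait,W:empty | queues: N=0 E=3 S=0 W=0
Step 6 [EW]: N:wait,E:car3-GO,S:wait,W:empty | queues: N=0 E=2 S=0 W=0
Step 7 [EW]: N:wait,E:car4-GO,S:wait,W:empty | queues: N=0 E=1 S=0 W=0
Step 8 [NS]: N:empty,E:wait,S:empty,W:wait | queues: N=0 E=1 S=0 W=0
Step 9 [NS]: N:empty,E:wait,S:empty,W:wait | queues: N=0 E=1 S=0 W=0
Step 10 [NS]: N:empty,E:wait,S:empty,W:wait | queues: N=0 E=1 S=0 W=0
Step 11 [NS]: N:empty,E:wait,S:empty,W:wait | queues: N=0 E=1 S=0 W=0
Step 12 [EW]: N:wait,E:car6-GO,S:wait,W:empty | queues: N=0 E=0 S=0 W=0
Car 5 crosses at step 1

1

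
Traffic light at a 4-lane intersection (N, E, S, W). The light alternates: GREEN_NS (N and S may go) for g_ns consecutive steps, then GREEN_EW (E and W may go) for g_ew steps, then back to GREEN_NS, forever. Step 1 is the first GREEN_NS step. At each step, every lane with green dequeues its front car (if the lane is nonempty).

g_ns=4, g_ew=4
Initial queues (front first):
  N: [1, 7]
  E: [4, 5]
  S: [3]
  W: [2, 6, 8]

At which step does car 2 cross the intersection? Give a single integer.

Step 1 [NS]: N:car1-GO,E:wait,S:car3-GO,W:wait | queues: N=1 E=2 S=0 W=3
Step 2 [NS]: N:car7-GO,E:wait,S:empty,W:wait | queues: N=0 E=2 S=0 W=3
Step 3 [NS]: N:empty,E:wait,S:empty,W:wait | queues: N=0 E=2 S=0 W=3
Step 4 [NS]: N:empty,E:wait,S:empty,W:wait | queues: N=0 E=2 S=0 W=3
Step 5 [EW]: N:wait,E:car4-GO,S:wait,W:car2-GO | queues: N=0 E=1 S=0 W=2
Step 6 [EW]: N:wait,E:car5-GO,S:wait,W:car6-GO | queues: N=0 E=0 S=0 W=1
Step 7 [EW]: N:wait,E:empty,S:wait,W:car8-GO | queues: N=0 E=0 S=0 W=0
Car 2 crosses at step 5

5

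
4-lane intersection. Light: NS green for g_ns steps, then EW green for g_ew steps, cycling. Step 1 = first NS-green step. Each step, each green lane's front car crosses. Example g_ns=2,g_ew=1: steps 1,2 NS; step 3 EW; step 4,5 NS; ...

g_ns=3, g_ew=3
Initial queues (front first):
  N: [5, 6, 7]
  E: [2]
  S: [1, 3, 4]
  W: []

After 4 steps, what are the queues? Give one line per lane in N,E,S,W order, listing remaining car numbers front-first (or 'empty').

Step 1 [NS]: N:car5-GO,E:wait,S:car1-GO,W:wait | queues: N=2 E=1 S=2 W=0
Step 2 [NS]: N:car6-GO,E:wait,S:car3-GO,W:wait | queues: N=1 E=1 S=1 W=0
Step 3 [NS]: N:car7-GO,E:wait,S:car4-GO,W:wait | queues: N=0 E=1 S=0 W=0
Step 4 [EW]: N:wait,E:car2-GO,S:wait,W:empty | queues: N=0 E=0 S=0 W=0

N: empty
E: empty
S: empty
W: empty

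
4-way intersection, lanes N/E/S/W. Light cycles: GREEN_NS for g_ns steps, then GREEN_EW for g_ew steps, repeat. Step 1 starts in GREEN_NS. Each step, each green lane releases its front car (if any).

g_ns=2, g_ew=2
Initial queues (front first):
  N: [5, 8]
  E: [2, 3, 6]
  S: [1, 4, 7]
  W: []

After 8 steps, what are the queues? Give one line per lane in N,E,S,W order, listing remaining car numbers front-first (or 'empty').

Step 1 [NS]: N:car5-GO,E:wait,S:car1-GO,W:wait | queues: N=1 E=3 S=2 W=0
Step 2 [NS]: N:car8-GO,E:wait,S:car4-GO,W:wait | queues: N=0 E=3 S=1 W=0
Step 3 [EW]: N:wait,E:car2-GO,S:wait,W:empty | queues: N=0 E=2 S=1 W=0
Step 4 [EW]: N:wait,E:car3-GO,S:wait,W:empty | queues: N=0 E=1 S=1 W=0
Step 5 [NS]: N:empty,E:wait,S:car7-GO,W:wait | queues: N=0 E=1 S=0 W=0
Step 6 [NS]: N:empty,E:wait,S:empty,W:wait | queues: N=0 E=1 S=0 W=0
Step 7 [EW]: N:wait,E:car6-GO,S:wait,W:empty | queues: N=0 E=0 S=0 W=0

N: empty
E: empty
S: empty
W: empty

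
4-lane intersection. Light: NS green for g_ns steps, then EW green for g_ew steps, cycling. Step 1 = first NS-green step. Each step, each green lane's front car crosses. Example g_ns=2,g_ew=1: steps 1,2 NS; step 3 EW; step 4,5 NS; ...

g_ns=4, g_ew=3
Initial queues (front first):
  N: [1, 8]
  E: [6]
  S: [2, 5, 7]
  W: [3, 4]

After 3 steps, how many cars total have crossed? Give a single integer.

Answer: 5

Derivation:
Step 1 [NS]: N:car1-GO,E:wait,S:car2-GO,W:wait | queues: N=1 E=1 S=2 W=2
Step 2 [NS]: N:car8-GO,E:wait,S:car5-GO,W:wait | queues: N=0 E=1 S=1 W=2
Step 3 [NS]: N:empty,E:wait,S:car7-GO,W:wait | queues: N=0 E=1 S=0 W=2
Cars crossed by step 3: 5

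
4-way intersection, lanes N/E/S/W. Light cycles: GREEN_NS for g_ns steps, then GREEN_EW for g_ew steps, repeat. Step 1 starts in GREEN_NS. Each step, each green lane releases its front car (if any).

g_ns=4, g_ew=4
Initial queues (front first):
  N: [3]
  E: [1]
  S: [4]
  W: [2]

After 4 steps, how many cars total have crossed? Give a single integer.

Answer: 2

Derivation:
Step 1 [NS]: N:car3-GO,E:wait,S:car4-GO,W:wait | queues: N=0 E=1 S=0 W=1
Step 2 [NS]: N:empty,E:wait,S:empty,W:wait | queues: N=0 E=1 S=0 W=1
Step 3 [NS]: N:empty,E:wait,S:empty,W:wait | queues: N=0 E=1 S=0 W=1
Step 4 [NS]: N:empty,E:wait,S:empty,W:wait | queues: N=0 E=1 S=0 W=1
Cars crossed by step 4: 2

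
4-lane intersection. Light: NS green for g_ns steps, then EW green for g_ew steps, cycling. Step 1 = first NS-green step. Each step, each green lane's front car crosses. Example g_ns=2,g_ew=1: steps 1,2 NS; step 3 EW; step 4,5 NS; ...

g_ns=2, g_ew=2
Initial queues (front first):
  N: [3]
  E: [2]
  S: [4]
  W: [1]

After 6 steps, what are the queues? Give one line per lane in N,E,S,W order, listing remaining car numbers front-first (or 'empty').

Step 1 [NS]: N:car3-GO,E:wait,S:car4-GO,W:wait | queues: N=0 E=1 S=0 W=1
Step 2 [NS]: N:empty,E:wait,S:empty,W:wait | queues: N=0 E=1 S=0 W=1
Step 3 [EW]: N:wait,E:car2-GO,S:wait,W:car1-GO | queues: N=0 E=0 S=0 W=0

N: empty
E: empty
S: empty
W: empty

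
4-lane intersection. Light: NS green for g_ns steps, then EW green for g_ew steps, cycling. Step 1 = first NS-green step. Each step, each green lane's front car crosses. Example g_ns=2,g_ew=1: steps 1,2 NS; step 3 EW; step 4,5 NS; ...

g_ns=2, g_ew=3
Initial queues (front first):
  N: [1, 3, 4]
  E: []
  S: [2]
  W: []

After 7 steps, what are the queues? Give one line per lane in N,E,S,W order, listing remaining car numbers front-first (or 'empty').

Step 1 [NS]: N:car1-GO,E:wait,S:car2-GO,W:wait | queues: N=2 E=0 S=0 W=0
Step 2 [NS]: N:car3-GO,E:wait,S:empty,W:wait | queues: N=1 E=0 S=0 W=0
Step 3 [EW]: N:wait,E:empty,S:wait,W:empty | queues: N=1 E=0 S=0 W=0
Step 4 [EW]: N:wait,E:empty,S:wait,W:empty | queues: N=1 E=0 S=0 W=0
Step 5 [EW]: N:wait,E:empty,S:wait,W:empty | queues: N=1 E=0 S=0 W=0
Step 6 [NS]: N:car4-GO,E:wait,S:empty,W:wait | queues: N=0 E=0 S=0 W=0

N: empty
E: empty
S: empty
W: empty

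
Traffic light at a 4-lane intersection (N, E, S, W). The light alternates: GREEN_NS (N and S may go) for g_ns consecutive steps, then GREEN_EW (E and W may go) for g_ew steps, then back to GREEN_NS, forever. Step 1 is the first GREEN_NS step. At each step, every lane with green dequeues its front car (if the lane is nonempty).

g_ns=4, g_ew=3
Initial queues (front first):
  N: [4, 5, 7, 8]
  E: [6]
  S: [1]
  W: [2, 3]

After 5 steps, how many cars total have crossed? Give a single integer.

Step 1 [NS]: N:car4-GO,E:wait,S:car1-GO,W:wait | queues: N=3 E=1 S=0 W=2
Step 2 [NS]: N:car5-GO,E:wait,S:empty,W:wait | queues: N=2 E=1 S=0 W=2
Step 3 [NS]: N:car7-GO,E:wait,S:empty,W:wait | queues: N=1 E=1 S=0 W=2
Step 4 [NS]: N:car8-GO,E:wait,S:empty,W:wait | queues: N=0 E=1 S=0 W=2
Step 5 [EW]: N:wait,E:car6-GO,S:wait,W:car2-GO | queues: N=0 E=0 S=0 W=1
Cars crossed by step 5: 7

Answer: 7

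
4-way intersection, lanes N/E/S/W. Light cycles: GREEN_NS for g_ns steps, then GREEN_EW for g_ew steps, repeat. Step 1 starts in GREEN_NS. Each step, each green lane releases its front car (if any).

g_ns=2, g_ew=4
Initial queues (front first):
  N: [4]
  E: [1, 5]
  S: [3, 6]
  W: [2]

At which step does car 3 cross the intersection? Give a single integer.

Step 1 [NS]: N:car4-GO,E:wait,S:car3-GO,W:wait | queues: N=0 E=2 S=1 W=1
Step 2 [NS]: N:empty,E:wait,S:car6-GO,W:wait | queues: N=0 E=2 S=0 W=1
Step 3 [EW]: N:wait,E:car1-GO,S:wait,W:car2-GO | queues: N=0 E=1 S=0 W=0
Step 4 [EW]: N:wait,E:car5-GO,S:wait,W:empty | queues: N=0 E=0 S=0 W=0
Car 3 crosses at step 1

1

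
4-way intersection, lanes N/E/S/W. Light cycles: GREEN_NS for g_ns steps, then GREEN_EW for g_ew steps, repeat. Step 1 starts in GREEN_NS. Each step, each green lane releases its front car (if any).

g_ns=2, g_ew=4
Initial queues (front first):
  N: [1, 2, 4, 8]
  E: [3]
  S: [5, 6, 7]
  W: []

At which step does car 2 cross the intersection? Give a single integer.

Step 1 [NS]: N:car1-GO,E:wait,S:car5-GO,W:wait | queues: N=3 E=1 S=2 W=0
Step 2 [NS]: N:car2-GO,E:wait,S:car6-GO,W:wait | queues: N=2 E=1 S=1 W=0
Step 3 [EW]: N:wait,E:car3-GO,S:wait,W:empty | queues: N=2 E=0 S=1 W=0
Step 4 [EW]: N:wait,E:empty,S:wait,W:empty | queues: N=2 E=0 S=1 W=0
Step 5 [EW]: N:wait,E:empty,S:wait,W:empty | queues: N=2 E=0 S=1 W=0
Step 6 [EW]: N:wait,E:empty,S:wait,W:empty | queues: N=2 E=0 S=1 W=0
Step 7 [NS]: N:car4-GO,E:wait,S:car7-GO,W:wait | queues: N=1 E=0 S=0 W=0
Step 8 [NS]: N:car8-GO,E:wait,S:empty,W:wait | queues: N=0 E=0 S=0 W=0
Car 2 crosses at step 2

2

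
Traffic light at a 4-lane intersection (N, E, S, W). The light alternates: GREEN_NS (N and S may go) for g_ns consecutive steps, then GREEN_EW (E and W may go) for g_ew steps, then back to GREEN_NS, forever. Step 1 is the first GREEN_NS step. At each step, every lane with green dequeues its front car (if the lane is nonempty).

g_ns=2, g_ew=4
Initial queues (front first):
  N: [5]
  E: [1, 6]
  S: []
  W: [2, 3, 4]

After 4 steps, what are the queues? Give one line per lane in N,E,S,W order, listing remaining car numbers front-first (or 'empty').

Step 1 [NS]: N:car5-GO,E:wait,S:empty,W:wait | queues: N=0 E=2 S=0 W=3
Step 2 [NS]: N:empty,E:wait,S:empty,W:wait | queues: N=0 E=2 S=0 W=3
Step 3 [EW]: N:wait,E:car1-GO,S:wait,W:car2-GO | queues: N=0 E=1 S=0 W=2
Step 4 [EW]: N:wait,E:car6-GO,S:wait,W:car3-GO | queues: N=0 E=0 S=0 W=1

N: empty
E: empty
S: empty
W: 4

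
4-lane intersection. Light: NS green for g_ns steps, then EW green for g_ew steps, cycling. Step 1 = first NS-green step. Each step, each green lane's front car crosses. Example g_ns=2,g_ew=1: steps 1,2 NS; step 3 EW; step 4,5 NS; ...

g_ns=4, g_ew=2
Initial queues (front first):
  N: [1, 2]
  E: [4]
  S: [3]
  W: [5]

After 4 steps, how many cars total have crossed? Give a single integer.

Answer: 3

Derivation:
Step 1 [NS]: N:car1-GO,E:wait,S:car3-GO,W:wait | queues: N=1 E=1 S=0 W=1
Step 2 [NS]: N:car2-GO,E:wait,S:empty,W:wait | queues: N=0 E=1 S=0 W=1
Step 3 [NS]: N:empty,E:wait,S:empty,W:wait | queues: N=0 E=1 S=0 W=1
Step 4 [NS]: N:empty,E:wait,S:empty,W:wait | queues: N=0 E=1 S=0 W=1
Cars crossed by step 4: 3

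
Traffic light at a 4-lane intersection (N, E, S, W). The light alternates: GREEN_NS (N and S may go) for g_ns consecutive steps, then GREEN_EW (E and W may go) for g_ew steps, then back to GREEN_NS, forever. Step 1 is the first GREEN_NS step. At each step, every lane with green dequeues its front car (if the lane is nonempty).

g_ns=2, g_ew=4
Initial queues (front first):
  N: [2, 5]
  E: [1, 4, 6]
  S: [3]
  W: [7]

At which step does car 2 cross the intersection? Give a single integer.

Step 1 [NS]: N:car2-GO,E:wait,S:car3-GO,W:wait | queues: N=1 E=3 S=0 W=1
Step 2 [NS]: N:car5-GO,E:wait,S:empty,W:wait | queues: N=0 E=3 S=0 W=1
Step 3 [EW]: N:wait,E:car1-GO,S:wait,W:car7-GO | queues: N=0 E=2 S=0 W=0
Step 4 [EW]: N:wait,E:car4-GO,S:wait,W:empty | queues: N=0 E=1 S=0 W=0
Step 5 [EW]: N:wait,E:car6-GO,S:wait,W:empty | queues: N=0 E=0 S=0 W=0
Car 2 crosses at step 1

1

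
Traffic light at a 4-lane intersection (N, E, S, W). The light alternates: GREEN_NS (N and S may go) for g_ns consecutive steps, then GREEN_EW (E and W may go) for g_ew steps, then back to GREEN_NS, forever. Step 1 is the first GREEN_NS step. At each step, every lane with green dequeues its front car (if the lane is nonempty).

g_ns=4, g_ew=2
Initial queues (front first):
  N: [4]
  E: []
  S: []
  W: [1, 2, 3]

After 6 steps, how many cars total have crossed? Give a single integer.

Step 1 [NS]: N:car4-GO,E:wait,S:empty,W:wait | queues: N=0 E=0 S=0 W=3
Step 2 [NS]: N:empty,E:wait,S:empty,W:wait | queues: N=0 E=0 S=0 W=3
Step 3 [NS]: N:empty,E:wait,S:empty,W:wait | queues: N=0 E=0 S=0 W=3
Step 4 [NS]: N:empty,E:wait,S:empty,W:wait | queues: N=0 E=0 S=0 W=3
Step 5 [EW]: N:wait,E:empty,S:wait,W:car1-GO | queues: N=0 E=0 S=0 W=2
Step 6 [EW]: N:wait,E:empty,S:wait,W:car2-GO | queues: N=0 E=0 S=0 W=1
Cars crossed by step 6: 3

Answer: 3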